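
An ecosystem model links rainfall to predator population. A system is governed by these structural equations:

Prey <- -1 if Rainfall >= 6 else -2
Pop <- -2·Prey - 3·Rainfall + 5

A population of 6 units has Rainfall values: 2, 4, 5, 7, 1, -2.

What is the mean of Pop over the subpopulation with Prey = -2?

Observing Prey=-2 restricts to units where Prey's equation naturally yields -2: Rainfall ∈ {2, 4, 5, 1, -2}. In that subpopulation Pop = 3, -3, -6, 6, 15, mean 3.

3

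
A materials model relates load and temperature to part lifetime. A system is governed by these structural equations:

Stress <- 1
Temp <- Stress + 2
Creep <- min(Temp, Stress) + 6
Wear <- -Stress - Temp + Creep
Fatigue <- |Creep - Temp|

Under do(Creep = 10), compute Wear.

6

The intervention breaks the incoming arrows to Creep: Creep <- min(Temp, Stress) + 6 no longer applies, and Creep = 10.
Temp = Stress + 2  [with Stress=1]  = 3
Wear = -Stress - Temp + Creep  [with Stress=1, Temp=3, Creep=10]  = 6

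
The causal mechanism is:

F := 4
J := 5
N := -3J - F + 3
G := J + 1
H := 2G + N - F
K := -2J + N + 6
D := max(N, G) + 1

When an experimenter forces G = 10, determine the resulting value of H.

0

Intervening sets G = 10 and removes its equation (G := J + 1).
N = -3J - F + 3  [with J=5, F=4]  = -16
H = 2G + N - F  [with G=10, N=-16, F=4]  = 0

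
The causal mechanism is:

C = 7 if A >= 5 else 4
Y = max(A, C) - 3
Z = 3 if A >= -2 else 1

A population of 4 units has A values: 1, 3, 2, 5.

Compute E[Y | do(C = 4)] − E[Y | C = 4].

0.25

Every unit gets C=4 under the intervention. Y values become 1, 1, 1, 2; E[Y|do(C=4)] = 1.25.
Observing C=4 restricts to units where C's equation naturally yields 4: A ∈ {1, 3, 2}. In that subpopulation Y = 1, 1, 1, mean 1.
Difference = 1.25 − 1 = 0.25.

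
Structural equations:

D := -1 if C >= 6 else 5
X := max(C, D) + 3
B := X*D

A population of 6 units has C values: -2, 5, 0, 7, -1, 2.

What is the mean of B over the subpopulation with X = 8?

40

Conditioning on X=8 selects the 5 unit(s) with C ∈ {-2, 5, 0, -1, 2}. Their B values: 40, 40, 40, 40, 40. Mean = 40.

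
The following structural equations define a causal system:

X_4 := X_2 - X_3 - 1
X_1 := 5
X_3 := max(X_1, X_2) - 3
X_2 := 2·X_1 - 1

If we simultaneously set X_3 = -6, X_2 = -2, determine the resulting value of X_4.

The joint intervention fixes X_3 = -6, X_2 = -2, removing each variable's own equation.
X_4 = X_2 - X_3 - 1  [with X_2=-2, X_3=-6]  = 3

3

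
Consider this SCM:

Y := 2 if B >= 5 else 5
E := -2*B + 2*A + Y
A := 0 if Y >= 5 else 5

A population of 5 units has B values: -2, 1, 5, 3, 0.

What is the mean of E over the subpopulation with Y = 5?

4

E[E|Y=5] averages over only the 4 units with Y=5 (B = -2, 1, 3, 0): E = 9, 3, -1, 5, mean 4.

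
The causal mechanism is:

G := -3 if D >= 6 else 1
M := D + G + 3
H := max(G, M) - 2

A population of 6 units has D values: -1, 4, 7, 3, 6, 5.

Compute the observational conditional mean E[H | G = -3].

Observing G=-3 restricts to units where G's equation naturally yields -3: D ∈ {7, 6}. In that subpopulation H = 5, 4, mean 4.5.

4.5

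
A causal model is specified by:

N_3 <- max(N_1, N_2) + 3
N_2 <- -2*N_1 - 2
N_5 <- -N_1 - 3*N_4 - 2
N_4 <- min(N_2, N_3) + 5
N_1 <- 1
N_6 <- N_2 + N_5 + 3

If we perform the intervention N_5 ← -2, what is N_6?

-3

The intervention breaks the incoming arrows to N_5: N_5 <- -N_1 - 3*N_4 - 2 no longer applies, and N_5 = -2.
N_2 = -2*N_1 - 2  [with N_1=1]  = -4
N_6 = N_2 + N_5 + 3  [with N_2=-4, N_5=-2]  = -3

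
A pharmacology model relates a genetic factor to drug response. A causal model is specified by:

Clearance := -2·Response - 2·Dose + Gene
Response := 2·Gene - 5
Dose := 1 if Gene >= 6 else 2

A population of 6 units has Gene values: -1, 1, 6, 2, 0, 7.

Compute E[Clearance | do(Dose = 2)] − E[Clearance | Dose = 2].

-6

The intervention sets Dose=2 in all 6 units regardless of Gene. Recomputing Clearance per unit gives 9, 3, -12, 0, 6, -15; average -1.5.
Conditioning on Dose=2 selects the 4 unit(s) with Gene ∈ {-1, 1, 2, 0}. Their Clearance values: 9, 3, 0, 6. Mean = 4.5.
Difference = -1.5 − 4.5 = -6.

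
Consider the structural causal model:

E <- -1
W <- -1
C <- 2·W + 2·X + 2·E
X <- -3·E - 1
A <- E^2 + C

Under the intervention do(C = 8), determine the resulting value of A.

9

Intervening sets C = 8 and removes its equation (C <- 2·W + 2·X + 2·E).
A = E^2 + C  [with E=-1, C=8]  = 9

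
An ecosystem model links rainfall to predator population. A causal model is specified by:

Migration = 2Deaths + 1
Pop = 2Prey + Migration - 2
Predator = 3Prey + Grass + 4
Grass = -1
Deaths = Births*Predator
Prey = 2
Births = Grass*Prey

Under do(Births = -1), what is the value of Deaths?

Intervening sets Births = -1 and removes its equation (Births = Grass*Prey).
Predator = 3Prey + Grass + 4  [with Prey=2, Grass=-1]  = 9
Deaths = Births*Predator  [with Births=-1, Predator=9]  = -9

-9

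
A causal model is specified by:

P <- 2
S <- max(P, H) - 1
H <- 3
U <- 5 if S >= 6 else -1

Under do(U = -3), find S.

2

Under do(U=-3), the mechanism U <- 5 if S >= 6 else -1 is discarded; U is fixed at -3.
Since S is not a descendant of the intervened variable, it is unaffected.
S = max(P, H) - 1  [with P=2, H=3]  = 2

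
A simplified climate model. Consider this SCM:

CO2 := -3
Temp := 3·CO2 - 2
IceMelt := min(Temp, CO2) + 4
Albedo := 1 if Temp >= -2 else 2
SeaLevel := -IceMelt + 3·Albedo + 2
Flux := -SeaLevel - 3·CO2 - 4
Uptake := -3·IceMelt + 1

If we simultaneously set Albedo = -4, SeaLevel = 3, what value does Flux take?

The joint intervention fixes Albedo = -4, SeaLevel = 3, removing each variable's own equation.
Flux = -SeaLevel - 3·CO2 - 4  [with SeaLevel=3, CO2=-3]  = 2

2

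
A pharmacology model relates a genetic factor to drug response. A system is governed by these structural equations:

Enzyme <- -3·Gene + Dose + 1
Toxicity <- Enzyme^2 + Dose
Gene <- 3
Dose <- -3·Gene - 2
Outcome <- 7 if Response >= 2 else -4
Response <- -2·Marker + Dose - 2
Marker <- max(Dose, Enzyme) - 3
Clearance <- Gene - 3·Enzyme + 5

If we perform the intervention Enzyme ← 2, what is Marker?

-1

The intervention breaks the incoming arrows to Enzyme: Enzyme <- -3·Gene + Dose + 1 no longer applies, and Enzyme = 2.
Dose = -3·Gene - 2  [with Gene=3]  = -11
Marker = max(Dose, Enzyme) - 3  [with Dose=-11, Enzyme=2]  = -1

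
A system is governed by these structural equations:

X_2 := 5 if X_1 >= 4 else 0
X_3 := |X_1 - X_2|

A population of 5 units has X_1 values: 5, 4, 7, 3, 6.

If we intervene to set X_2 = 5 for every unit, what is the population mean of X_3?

1.2

Under do(X_2=5), X_2's equation is replaced by X_2=5 for every unit. Per-unit X_3: 0, 1, 2, 2, 1. Mean = 1.2.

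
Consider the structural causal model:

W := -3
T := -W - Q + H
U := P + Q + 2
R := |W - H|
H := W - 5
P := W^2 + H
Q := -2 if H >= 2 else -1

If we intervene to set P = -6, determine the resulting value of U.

-5

Intervening sets P = -6 and removes its equation (P := W^2 + H).
H = W - 5  [with W=-3]  = -8
Q = -2 if H >= 2 else -1  [with H=-8]  = -1
U = P + Q + 2  [with P=-6, Q=-1]  = -5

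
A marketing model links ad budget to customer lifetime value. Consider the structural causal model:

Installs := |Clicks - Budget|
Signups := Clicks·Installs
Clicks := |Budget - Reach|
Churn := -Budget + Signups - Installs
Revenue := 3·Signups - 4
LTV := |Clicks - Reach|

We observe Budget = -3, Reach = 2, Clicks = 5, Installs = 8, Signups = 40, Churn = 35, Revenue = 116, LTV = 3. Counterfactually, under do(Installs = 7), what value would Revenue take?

101

The intervention breaks the incoming arrows to Installs: Installs := |Clicks - Budget| no longer applies, and Installs = 7.
Clicks = |Budget - Reach|  [with Budget=-3, Reach=2]  = 5
Signups = Clicks·Installs  [with Clicks=5, Installs=7]  = 35
Revenue = 3·Signups - 4  [with Signups=35]  = 101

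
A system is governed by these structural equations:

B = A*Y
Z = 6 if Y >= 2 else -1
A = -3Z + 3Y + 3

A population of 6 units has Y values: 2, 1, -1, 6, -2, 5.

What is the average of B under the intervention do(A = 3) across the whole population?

The intervention sets A=3 in all 6 units regardless of Y. Recomputing B per unit gives 6, 3, -3, 18, -6, 15; average 5.5.

5.5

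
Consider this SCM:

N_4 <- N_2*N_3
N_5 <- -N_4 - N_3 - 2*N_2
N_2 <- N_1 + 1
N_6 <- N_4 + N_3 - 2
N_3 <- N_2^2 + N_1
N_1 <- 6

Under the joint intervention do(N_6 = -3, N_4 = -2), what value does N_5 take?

-67

Setting N_6 = -3, N_4 = -2 by intervention discards those variables' equations.
N_2 = N_1 + 1  [with N_1=6]  = 7
N_3 = N_2^2 + N_1  [with N_2=7, N_1=6]  = 55
N_5 = -N_4 - N_3 - 2*N_2  [with N_4=-2, N_3=55, N_2=7]  = -67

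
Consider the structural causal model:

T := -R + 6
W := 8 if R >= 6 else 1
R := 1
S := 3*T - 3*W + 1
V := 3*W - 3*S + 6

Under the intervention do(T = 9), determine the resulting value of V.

do(T=9) replaces the equation T := -R + 6 with the constant T = 9.
W = 8 if R >= 6 else 1  [with R=1]  = 1
S = 3*T - 3*W + 1  [with T=9, W=1]  = 25
V = 3*W - 3*S + 6  [with W=1, S=25]  = -66

-66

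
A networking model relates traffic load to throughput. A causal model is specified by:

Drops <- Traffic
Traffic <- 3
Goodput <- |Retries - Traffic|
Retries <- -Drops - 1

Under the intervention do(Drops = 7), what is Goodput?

11

Under do(Drops=7), the mechanism Drops <- Traffic is discarded; Drops is fixed at 7.
Retries = -Drops - 1  [with Drops=7]  = -8
Goodput = |Retries - Traffic|  [with Retries=-8, Traffic=3]  = 11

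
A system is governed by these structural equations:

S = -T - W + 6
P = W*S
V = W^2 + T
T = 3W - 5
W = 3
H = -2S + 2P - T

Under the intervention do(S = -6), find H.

do(S=-6) replaces the equation S = -T - W + 6 with the constant S = -6.
T = 3W - 5  [with W=3]  = 4
P = W*S  [with W=3, S=-6]  = -18
H = -2S + 2P - T  [with S=-6, P=-18, T=4]  = -28

-28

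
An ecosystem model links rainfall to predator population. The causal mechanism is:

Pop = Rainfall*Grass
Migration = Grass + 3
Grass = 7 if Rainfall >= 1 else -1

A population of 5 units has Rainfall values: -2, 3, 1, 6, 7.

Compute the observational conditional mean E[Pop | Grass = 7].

29.75

E[Pop|Grass=7] averages over only the 4 units with Grass=7 (Rainfall = 3, 1, 6, 7): Pop = 21, 7, 42, 49, mean 29.75.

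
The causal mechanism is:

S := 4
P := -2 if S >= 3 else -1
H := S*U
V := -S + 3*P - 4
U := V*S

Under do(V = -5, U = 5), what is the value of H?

Setting V = -5, U = 5 by intervention discards those variables' equations.
H = S*U  [with S=4, U=5]  = 20

20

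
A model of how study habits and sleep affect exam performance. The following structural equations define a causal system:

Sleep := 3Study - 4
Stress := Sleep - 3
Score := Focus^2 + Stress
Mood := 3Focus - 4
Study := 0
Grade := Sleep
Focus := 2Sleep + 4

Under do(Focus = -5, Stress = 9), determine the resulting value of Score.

The joint intervention fixes Focus = -5, Stress = 9, removing each variable's own equation.
Score = Focus^2 + Stress  [with Focus=-5, Stress=9]  = 34

34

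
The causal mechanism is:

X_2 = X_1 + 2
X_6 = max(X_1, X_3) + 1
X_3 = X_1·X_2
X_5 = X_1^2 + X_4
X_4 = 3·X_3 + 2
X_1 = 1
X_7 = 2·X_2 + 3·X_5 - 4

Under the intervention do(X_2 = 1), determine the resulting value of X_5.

do(X_2=1) replaces the equation X_2 = X_1 + 2 with the constant X_2 = 1.
X_3 = X_1·X_2  [with X_1=1, X_2=1]  = 1
X_4 = 3·X_3 + 2  [with X_3=1]  = 5
X_5 = X_1^2 + X_4  [with X_1=1, X_4=5]  = 6

6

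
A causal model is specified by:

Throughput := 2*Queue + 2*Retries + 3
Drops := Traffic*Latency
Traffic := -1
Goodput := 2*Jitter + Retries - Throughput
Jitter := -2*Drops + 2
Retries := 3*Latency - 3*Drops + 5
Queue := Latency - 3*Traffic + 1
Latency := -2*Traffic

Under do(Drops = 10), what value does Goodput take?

-32

do(Drops=10) replaces the equation Drops := Traffic*Latency with the constant Drops = 10.
Latency = -2*Traffic  [with Traffic=-1]  = 2
Queue = Latency - 3*Traffic + 1  [with Latency=2, Traffic=-1]  = 6
Retries = 3*Latency - 3*Drops + 5  [with Latency=2, Drops=10]  = -19
Jitter = -2*Drops + 2  [with Drops=10]  = -18
Throughput = 2*Queue + 2*Retries + 3  [with Queue=6, Retries=-19]  = -23
Goodput = 2*Jitter + Retries - Throughput  [with Jitter=-18, Retries=-19, Throughput=-23]  = -32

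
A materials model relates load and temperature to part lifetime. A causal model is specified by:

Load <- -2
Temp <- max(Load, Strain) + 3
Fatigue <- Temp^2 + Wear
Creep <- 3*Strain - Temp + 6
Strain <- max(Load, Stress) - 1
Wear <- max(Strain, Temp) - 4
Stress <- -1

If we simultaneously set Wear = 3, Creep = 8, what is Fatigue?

Setting Wear = 3, Creep = 8 by intervention discards those variables' equations.
Strain = max(Load, Stress) - 1  [with Load=-2, Stress=-1]  = -2
Temp = max(Load, Strain) + 3  [with Load=-2, Strain=-2]  = 1
Fatigue = Temp^2 + Wear  [with Temp=1, Wear=3]  = 4

4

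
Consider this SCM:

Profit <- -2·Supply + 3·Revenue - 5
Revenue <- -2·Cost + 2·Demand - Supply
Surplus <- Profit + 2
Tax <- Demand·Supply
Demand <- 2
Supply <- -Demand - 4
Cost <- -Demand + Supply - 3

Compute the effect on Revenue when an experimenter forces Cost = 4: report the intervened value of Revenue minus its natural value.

The intervention breaks the incoming arrows to Cost: Cost <- -Demand + Supply - 3 no longer applies, and Cost = 4.
Supply = -Demand - 4  [with Demand=2]  = -6
Revenue = -2·Cost + 2·Demand - Supply  [with Cost=4, Demand=2, Supply=-6]  = 2
Without intervention: Supply = -Demand - 4  [with Demand=2]  = -6; Cost = -Demand + Supply - 3  [with Demand=2, Supply=-6]  = -11; Revenue = -2·Cost + 2·Demand - Supply  [with Cost=-11, Demand=2, Supply=-6]  = 32.
Change = 2 − 32 = -30.

-30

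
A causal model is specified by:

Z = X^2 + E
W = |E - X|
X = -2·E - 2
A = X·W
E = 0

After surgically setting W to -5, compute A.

do(W=-5) replaces the equation W = |E - X| with the constant W = -5.
X = -2·E - 2  [with E=0]  = -2
A = X·W  [with X=-2, W=-5]  = 10

10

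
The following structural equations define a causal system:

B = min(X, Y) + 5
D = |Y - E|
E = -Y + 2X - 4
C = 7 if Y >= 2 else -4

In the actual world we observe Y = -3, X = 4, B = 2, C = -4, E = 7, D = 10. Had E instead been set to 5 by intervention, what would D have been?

8

The intervention breaks the incoming arrows to E: E = -Y + 2X - 4 no longer applies, and E = 5.
D = |Y - E|  [with Y=-3, E=5]  = 8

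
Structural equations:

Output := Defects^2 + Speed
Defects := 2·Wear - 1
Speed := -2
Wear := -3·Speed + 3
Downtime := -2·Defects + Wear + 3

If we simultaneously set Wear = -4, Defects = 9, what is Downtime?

-19

Under do(Wear = -4, Defects = 9), each intervened variable's structural equation is replaced by its fixed value.
Downtime = -2·Defects + Wear + 3  [with Defects=9, Wear=-4]  = -19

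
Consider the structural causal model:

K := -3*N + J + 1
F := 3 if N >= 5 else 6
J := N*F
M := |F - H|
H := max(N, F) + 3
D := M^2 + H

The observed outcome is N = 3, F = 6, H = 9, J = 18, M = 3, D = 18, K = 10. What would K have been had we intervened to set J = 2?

The intervention breaks the incoming arrows to J: J := N*F no longer applies, and J = 2.
K = -3*N + J + 1  [with N=3, J=2]  = -6

-6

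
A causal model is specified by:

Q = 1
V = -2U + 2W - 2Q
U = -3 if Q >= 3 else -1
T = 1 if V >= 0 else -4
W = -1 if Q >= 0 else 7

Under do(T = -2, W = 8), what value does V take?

Under do(T = -2, W = 8), each intervened variable's structural equation is replaced by its fixed value.
U = -3 if Q >= 3 else -1  [with Q=1]  = -1
V = -2U + 2W - 2Q  [with U=-1, W=8, Q=1]  = 16

16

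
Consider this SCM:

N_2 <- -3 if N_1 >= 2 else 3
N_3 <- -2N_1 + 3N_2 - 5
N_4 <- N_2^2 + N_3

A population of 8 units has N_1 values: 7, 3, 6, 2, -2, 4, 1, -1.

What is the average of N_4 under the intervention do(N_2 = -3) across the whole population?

The intervention sets N_2=-3 in all 8 units regardless of N_1. Recomputing N_4 per unit gives -19, -11, -17, -9, -1, -13, -7, -3; average -10.

-10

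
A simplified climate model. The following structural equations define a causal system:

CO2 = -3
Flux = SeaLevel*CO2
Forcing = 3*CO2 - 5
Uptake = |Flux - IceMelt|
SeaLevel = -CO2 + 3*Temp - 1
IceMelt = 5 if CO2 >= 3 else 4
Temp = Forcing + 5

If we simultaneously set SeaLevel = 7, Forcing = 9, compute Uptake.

Setting SeaLevel = 7, Forcing = 9 by intervention discards those variables' equations.
IceMelt = 5 if CO2 >= 3 else 4  [with CO2=-3]  = 4
Flux = SeaLevel*CO2  [with SeaLevel=7, CO2=-3]  = -21
Uptake = |Flux - IceMelt|  [with Flux=-21, IceMelt=4]  = 25

25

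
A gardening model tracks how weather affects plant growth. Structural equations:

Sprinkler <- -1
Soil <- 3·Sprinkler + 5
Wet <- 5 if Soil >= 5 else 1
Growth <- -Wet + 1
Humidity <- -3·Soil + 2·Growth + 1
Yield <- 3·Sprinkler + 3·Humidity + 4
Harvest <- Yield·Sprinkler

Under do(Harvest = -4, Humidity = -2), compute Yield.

-5

Setting Harvest = -4, Humidity = -2 by intervention discards those variables' equations.
Yield = 3·Sprinkler + 3·Humidity + 4  [with Sprinkler=-1, Humidity=-2]  = -5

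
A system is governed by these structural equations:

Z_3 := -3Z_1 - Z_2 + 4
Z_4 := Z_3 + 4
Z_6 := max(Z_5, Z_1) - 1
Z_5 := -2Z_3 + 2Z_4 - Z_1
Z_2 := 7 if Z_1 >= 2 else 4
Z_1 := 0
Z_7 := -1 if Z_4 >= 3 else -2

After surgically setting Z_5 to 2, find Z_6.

1

The intervention breaks the incoming arrows to Z_5: Z_5 := -2Z_3 + 2Z_4 - Z_1 no longer applies, and Z_5 = 2.
Z_6 = max(Z_5, Z_1) - 1  [with Z_5=2, Z_1=0]  = 1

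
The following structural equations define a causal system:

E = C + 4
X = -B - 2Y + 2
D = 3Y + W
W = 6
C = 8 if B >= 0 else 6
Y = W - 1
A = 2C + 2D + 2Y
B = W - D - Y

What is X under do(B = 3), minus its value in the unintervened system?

Intervening sets B = 3 and removes its equation (B = W - D - Y).
Y = W - 1  [with W=6]  = 5
X = -B - 2Y + 2  [with B=3, Y=5]  = -11
Without intervention: Y = W - 1  [with W=6]  = 5; D = 3Y + W  [with Y=5, W=6]  = 21; B = W - D - Y  [with W=6, D=21, Y=5]  = -20; X = -B - 2Y + 2  [with B=-20, Y=5]  = 12.
Change = -11 − 12 = -23.

-23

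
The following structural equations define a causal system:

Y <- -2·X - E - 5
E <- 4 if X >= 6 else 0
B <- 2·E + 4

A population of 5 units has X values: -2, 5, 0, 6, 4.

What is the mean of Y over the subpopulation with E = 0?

E[Y|E=0] averages over only the 4 units with E=0 (X = -2, 5, 0, 4): Y = -1, -15, -5, -13, mean -8.5.

-8.5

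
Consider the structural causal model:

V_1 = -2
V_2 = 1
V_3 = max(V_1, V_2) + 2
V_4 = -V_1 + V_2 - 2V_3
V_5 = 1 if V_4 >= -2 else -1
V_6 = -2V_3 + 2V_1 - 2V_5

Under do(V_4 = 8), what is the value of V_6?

Under do(V_4=8), the mechanism V_4 = -V_1 + V_2 - 2V_3 is discarded; V_4 is fixed at 8.
V_3 = max(V_1, V_2) + 2  [with V_1=-2, V_2=1]  = 3
V_5 = 1 if V_4 >= -2 else -1  [with V_4=8]  = 1
V_6 = -2V_3 + 2V_1 - 2V_5  [with V_3=3, V_1=-2, V_5=1]  = -12

-12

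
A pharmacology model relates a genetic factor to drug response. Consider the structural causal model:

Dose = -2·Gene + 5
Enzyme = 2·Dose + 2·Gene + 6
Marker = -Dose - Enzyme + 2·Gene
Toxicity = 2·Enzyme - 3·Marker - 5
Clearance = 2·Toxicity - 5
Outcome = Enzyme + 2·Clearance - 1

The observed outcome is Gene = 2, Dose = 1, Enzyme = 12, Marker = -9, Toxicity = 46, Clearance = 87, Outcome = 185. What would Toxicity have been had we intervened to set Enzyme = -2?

-24

do(Enzyme=-2) replaces the equation Enzyme = 2·Dose + 2·Gene + 6 with the constant Enzyme = -2.
Dose = -2·Gene + 5  [with Gene=2]  = 1
Marker = -Dose - Enzyme + 2·Gene  [with Dose=1, Enzyme=-2, Gene=2]  = 5
Toxicity = 2·Enzyme - 3·Marker - 5  [with Enzyme=-2, Marker=5]  = -24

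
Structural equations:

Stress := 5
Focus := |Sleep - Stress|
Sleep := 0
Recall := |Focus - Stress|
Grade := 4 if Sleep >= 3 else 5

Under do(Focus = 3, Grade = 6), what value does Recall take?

The joint intervention fixes Focus = 3, Grade = 6, removing each variable's own equation.
Recall = |Focus - Stress|  [with Focus=3, Stress=5]  = 2

2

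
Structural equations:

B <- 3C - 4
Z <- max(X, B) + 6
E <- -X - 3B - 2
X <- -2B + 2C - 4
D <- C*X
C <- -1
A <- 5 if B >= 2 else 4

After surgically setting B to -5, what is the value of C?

-1

Under do(B=-5), the mechanism B <- 3C - 4 is discarded; B is fixed at -5.
C is not downstream of the intervention, so its value is determined by the original equations.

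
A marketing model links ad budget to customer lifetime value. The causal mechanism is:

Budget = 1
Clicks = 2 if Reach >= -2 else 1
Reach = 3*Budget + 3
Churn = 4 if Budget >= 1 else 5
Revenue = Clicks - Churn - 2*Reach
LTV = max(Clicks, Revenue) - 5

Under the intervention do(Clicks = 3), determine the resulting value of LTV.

-2

The intervention breaks the incoming arrows to Clicks: Clicks = 2 if Reach >= -2 else 1 no longer applies, and Clicks = 3.
Reach = 3*Budget + 3  [with Budget=1]  = 6
Churn = 4 if Budget >= 1 else 5  [with Budget=1]  = 4
Revenue = Clicks - Churn - 2*Reach  [with Clicks=3, Churn=4, Reach=6]  = -13
LTV = max(Clicks, Revenue) - 5  [with Clicks=3, Revenue=-13]  = -2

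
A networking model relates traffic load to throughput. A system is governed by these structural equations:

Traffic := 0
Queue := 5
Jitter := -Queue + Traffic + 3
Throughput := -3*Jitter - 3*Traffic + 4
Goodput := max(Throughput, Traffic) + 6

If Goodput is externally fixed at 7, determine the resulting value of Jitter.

do(Goodput=7) replaces the equation Goodput := max(Throughput, Traffic) + 6 with the constant Goodput = 7.
Jitter is not downstream of the intervention, so its value is determined by the original equations.
Jitter = -Queue + Traffic + 3  [with Queue=5, Traffic=0]  = -2

-2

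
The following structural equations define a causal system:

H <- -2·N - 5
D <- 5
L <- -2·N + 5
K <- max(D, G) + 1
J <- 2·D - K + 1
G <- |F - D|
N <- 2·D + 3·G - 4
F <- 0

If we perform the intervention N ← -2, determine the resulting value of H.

-1

do(N=-2) replaces the equation N <- 2·D + 3·G - 4 with the constant N = -2.
H = -2·N - 5  [with N=-2]  = -1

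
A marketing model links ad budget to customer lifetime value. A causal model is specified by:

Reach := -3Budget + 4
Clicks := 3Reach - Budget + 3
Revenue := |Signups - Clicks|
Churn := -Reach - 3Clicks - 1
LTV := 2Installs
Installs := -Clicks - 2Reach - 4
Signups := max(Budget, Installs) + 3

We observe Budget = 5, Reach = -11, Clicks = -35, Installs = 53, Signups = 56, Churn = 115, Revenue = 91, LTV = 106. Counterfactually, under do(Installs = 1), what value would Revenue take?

43

The intervention breaks the incoming arrows to Installs: Installs := -Clicks - 2Reach - 4 no longer applies, and Installs = 1.
Reach = -3Budget + 4  [with Budget=5]  = -11
Clicks = 3Reach - Budget + 3  [with Reach=-11, Budget=5]  = -35
Signups = max(Budget, Installs) + 3  [with Budget=5, Installs=1]  = 8
Revenue = |Signups - Clicks|  [with Signups=8, Clicks=-35]  = 43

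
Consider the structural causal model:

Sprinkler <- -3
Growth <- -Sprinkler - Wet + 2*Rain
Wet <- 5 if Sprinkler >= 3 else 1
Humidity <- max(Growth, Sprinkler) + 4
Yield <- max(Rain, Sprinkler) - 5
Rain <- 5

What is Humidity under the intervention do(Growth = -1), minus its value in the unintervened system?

-13

Intervening sets Growth = -1 and removes its equation (Growth <- -Sprinkler - Wet + 2*Rain).
Humidity = max(Growth, Sprinkler) + 4  [with Growth=-1, Sprinkler=-3]  = 3
Without intervention: Wet = 5 if Sprinkler >= 3 else 1  [with Sprinkler=-3]  = 1; Growth = -Sprinkler - Wet + 2*Rain  [with Sprinkler=-3, Wet=1, Rain=5]  = 12; Humidity = max(Growth, Sprinkler) + 4  [with Growth=12, Sprinkler=-3]  = 16.
Change = 3 − 16 = -13.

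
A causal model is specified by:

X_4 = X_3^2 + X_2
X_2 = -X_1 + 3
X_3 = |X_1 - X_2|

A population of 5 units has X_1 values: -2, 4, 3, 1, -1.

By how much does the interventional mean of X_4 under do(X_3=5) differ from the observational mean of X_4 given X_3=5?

0.5

do(X_3=5) breaks X_3's dependence on X_1. With X_3=5 fixed, X_4 across the units is 30, 24, 25, 27, 29, mean 27.
Conditioning on X_3=5 selects the 2 unit(s) with X_1 ∈ {4, -1}. Their X_4 values: 24, 29. Mean = 26.5.
Difference = 27 − 26.5 = 0.5.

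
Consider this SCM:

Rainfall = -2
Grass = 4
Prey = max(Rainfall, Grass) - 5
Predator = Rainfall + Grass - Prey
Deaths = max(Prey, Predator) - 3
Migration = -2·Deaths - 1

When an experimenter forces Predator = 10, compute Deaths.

Intervening sets Predator = 10 and removes its equation (Predator = Rainfall + Grass - Prey).
Prey = max(Rainfall, Grass) - 5  [with Rainfall=-2, Grass=4]  = -1
Deaths = max(Prey, Predator) - 3  [with Prey=-1, Predator=10]  = 7

7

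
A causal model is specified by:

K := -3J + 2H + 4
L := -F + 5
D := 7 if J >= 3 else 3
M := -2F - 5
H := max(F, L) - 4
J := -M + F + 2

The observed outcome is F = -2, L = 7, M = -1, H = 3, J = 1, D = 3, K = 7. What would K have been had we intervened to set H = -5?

The intervention breaks the incoming arrows to H: H := max(F, L) - 4 no longer applies, and H = -5.
M = -2F - 5  [with F=-2]  = -1
J = -M + F + 2  [with M=-1, F=-2]  = 1
K = -3J + 2H + 4  [with J=1, H=-5]  = -9

-9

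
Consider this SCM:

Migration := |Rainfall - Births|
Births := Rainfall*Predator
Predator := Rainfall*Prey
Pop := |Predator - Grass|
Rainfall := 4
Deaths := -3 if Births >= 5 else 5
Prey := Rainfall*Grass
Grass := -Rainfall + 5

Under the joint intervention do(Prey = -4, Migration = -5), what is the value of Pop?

Under do(Prey = -4, Migration = -5), each intervened variable's structural equation is replaced by its fixed value.
Grass = -Rainfall + 5  [with Rainfall=4]  = 1
Predator = Rainfall*Prey  [with Rainfall=4, Prey=-4]  = -16
Pop = |Predator - Grass|  [with Predator=-16, Grass=1]  = 17

17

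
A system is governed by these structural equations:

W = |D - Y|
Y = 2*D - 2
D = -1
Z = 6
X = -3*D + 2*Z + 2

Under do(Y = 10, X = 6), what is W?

The joint intervention fixes Y = 10, X = 6, removing each variable's own equation.
W = |D - Y|  [with D=-1, Y=10]  = 11

11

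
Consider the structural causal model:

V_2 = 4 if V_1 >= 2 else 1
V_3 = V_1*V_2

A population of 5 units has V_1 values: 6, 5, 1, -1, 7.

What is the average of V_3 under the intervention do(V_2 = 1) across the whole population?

Under do(V_2=1), V_2's equation is replaced by V_2=1 for every unit. Per-unit V_3: 6, 5, 1, -1, 7. Mean = 3.6.

3.6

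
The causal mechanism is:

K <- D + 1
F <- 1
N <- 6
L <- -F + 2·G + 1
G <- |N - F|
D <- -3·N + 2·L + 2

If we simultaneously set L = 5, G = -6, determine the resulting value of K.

The joint intervention fixes L = 5, G = -6, removing each variable's own equation.
D = -3·N + 2·L + 2  [with N=6, L=5]  = -6
K = D + 1  [with D=-6]  = -5

-5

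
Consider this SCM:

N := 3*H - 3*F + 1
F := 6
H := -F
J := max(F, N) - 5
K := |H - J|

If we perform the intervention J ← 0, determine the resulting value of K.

Intervening sets J = 0 and removes its equation (J := max(F, N) - 5).
H = -F  [with F=6]  = -6
K = |H - J|  [with H=-6, J=0]  = 6

6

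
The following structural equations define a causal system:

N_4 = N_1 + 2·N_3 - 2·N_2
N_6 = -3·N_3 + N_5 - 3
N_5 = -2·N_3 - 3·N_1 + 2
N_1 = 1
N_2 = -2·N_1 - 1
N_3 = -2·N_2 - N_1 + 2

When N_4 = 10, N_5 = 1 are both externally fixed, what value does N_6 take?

-23

The joint intervention fixes N_4 = 10, N_5 = 1, removing each variable's own equation.
N_2 = -2·N_1 - 1  [with N_1=1]  = -3
N_3 = -2·N_2 - N_1 + 2  [with N_2=-3, N_1=1]  = 7
N_6 = -3·N_3 + N_5 - 3  [with N_3=7, N_5=1]  = -23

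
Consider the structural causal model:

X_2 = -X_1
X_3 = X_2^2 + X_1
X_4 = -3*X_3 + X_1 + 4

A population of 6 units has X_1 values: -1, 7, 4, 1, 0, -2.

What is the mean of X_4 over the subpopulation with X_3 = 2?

Observing X_3=2 restricts to units where X_3's equation naturally yields 2: X_1 ∈ {1, -2}. In that subpopulation X_4 = -1, -4, mean -2.5.

-2.5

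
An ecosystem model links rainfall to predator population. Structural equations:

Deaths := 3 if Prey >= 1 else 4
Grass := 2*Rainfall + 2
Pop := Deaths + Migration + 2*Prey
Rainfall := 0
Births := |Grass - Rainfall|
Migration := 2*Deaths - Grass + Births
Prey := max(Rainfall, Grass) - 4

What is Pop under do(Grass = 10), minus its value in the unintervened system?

Under do(Grass=10), the mechanism Grass := 2*Rainfall + 2 is discarded; Grass is fixed at 10.
Prey = max(Rainfall, Grass) - 4  [with Rainfall=0, Grass=10]  = 6
Births = |Grass - Rainfall|  [with Grass=10, Rainfall=0]  = 10
Deaths = 3 if Prey >= 1 else 4  [with Prey=6]  = 3
Migration = 2*Deaths - Grass + Births  [with Deaths=3, Grass=10, Births=10]  = 6
Pop = Deaths + Migration + 2*Prey  [with Deaths=3, Migration=6, Prey=6]  = 21
Without intervention: Grass = 2*Rainfall + 2  [with Rainfall=0]  = 2; Prey = max(Rainfall, Grass) - 4  [with Rainfall=0, Grass=2]  = -2; Births = |Grass - Rainfall|  [with Grass=2, Rainfall=0]  = 2; Deaths = 3 if Prey >= 1 else 4  [with Prey=-2]  = 4; Migration = 2*Deaths - Grass + Births  [with Deaths=4, Grass=2, Births=2]  = 8; Pop = Deaths + Migration + 2*Prey  [with Deaths=4, Migration=8, Prey=-2]  = 8.
Change = 21 − 8 = 13.

13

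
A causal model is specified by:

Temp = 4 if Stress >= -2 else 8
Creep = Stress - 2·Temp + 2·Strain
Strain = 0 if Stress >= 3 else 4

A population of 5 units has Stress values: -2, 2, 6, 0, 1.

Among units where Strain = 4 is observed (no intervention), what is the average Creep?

0.25

Observing Strain=4 restricts to units where Strain's equation naturally yields 4: Stress ∈ {-2, 2, 0, 1}. In that subpopulation Creep = -2, 2, 0, 1, mean 0.25.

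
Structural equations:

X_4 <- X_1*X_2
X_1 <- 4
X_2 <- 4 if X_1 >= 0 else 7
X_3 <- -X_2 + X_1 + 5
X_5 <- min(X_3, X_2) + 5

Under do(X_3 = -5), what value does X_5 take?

do(X_3=-5) replaces the equation X_3 <- -X_2 + X_1 + 5 with the constant X_3 = -5.
X_2 = 4 if X_1 >= 0 else 7  [with X_1=4]  = 4
X_5 = min(X_3, X_2) + 5  [with X_3=-5, X_2=4]  = 0

0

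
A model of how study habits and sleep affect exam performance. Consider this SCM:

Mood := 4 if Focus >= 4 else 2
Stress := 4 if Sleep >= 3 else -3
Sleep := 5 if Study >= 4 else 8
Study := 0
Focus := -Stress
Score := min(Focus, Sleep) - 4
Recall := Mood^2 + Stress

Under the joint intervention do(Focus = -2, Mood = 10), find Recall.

Setting Focus = -2, Mood = 10 by intervention discards those variables' equations.
Sleep = 5 if Study >= 4 else 8  [with Study=0]  = 8
Stress = 4 if Sleep >= 3 else -3  [with Sleep=8]  = 4
Recall = Mood^2 + Stress  [with Mood=10, Stress=4]  = 104

104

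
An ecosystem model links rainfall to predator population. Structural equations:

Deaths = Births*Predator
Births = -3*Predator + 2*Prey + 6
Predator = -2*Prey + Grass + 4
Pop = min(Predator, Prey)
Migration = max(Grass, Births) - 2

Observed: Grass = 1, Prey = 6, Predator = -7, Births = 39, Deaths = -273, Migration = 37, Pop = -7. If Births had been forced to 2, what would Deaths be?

Intervening sets Births = 2 and removes its equation (Births = -3*Predator + 2*Prey + 6).
Predator = -2*Prey + Grass + 4  [with Prey=6, Grass=1]  = -7
Deaths = Births*Predator  [with Births=2, Predator=-7]  = -14

-14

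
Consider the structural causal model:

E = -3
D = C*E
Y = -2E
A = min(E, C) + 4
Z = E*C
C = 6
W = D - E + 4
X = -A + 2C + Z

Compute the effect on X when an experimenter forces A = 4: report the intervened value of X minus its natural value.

The intervention breaks the incoming arrows to A: A = min(E, C) + 4 no longer applies, and A = 4.
Z = E*C  [with E=-3, C=6]  = -18
X = -A + 2C + Z  [with A=4, C=6, Z=-18]  = -10
Without intervention: A = min(E, C) + 4  [with E=-3, C=6]  = 1; Z = E*C  [with E=-3, C=6]  = -18; X = -A + 2C + Z  [with A=1, C=6, Z=-18]  = -7.
Change = -10 − (-7) = -3.

-3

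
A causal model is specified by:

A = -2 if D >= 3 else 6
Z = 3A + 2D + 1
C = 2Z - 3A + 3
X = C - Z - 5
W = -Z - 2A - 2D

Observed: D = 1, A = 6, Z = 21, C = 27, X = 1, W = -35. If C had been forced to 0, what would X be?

-26

Intervening sets C = 0 and removes its equation (C = 2Z - 3A + 3).
A = -2 if D >= 3 else 6  [with D=1]  = 6
Z = 3A + 2D + 1  [with A=6, D=1]  = 21
X = C - Z - 5  [with C=0, Z=21]  = -26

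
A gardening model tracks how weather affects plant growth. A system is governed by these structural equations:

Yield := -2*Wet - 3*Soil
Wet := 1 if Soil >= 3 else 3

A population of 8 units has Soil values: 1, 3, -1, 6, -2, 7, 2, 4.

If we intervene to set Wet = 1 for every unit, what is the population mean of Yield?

Under do(Wet=1), Wet's equation is replaced by Wet=1 for every unit. Per-unit Yield: -5, -11, 1, -20, 4, -23, -8, -14. Mean = -9.5.

-9.5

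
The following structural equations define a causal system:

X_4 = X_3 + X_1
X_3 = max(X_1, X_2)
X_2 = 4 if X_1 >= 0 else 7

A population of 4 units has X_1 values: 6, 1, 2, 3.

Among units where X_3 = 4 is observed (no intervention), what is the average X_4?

E[X_4|X_3=4] averages over only the 3 units with X_3=4 (X_1 = 1, 2, 3): X_4 = 5, 6, 7, mean 6.

6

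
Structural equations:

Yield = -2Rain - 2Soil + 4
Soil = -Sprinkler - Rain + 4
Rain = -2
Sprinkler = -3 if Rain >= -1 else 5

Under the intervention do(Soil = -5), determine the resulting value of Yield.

18

The intervention breaks the incoming arrows to Soil: Soil = -Sprinkler - Rain + 4 no longer applies, and Soil = -5.
Yield = -2Rain - 2Soil + 4  [with Rain=-2, Soil=-5]  = 18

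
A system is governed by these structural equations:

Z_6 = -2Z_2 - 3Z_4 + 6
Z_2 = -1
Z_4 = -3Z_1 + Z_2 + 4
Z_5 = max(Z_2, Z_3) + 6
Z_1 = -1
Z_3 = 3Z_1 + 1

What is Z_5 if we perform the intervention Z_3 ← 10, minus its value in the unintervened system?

do(Z_3=10) replaces the equation Z_3 = 3Z_1 + 1 with the constant Z_3 = 10.
Z_5 = max(Z_2, Z_3) + 6  [with Z_2=-1, Z_3=10]  = 16
Without intervention: Z_3 = 3Z_1 + 1  [with Z_1=-1]  = -2; Z_5 = max(Z_2, Z_3) + 6  [with Z_2=-1, Z_3=-2]  = 5.
Change = 16 − 5 = 11.

11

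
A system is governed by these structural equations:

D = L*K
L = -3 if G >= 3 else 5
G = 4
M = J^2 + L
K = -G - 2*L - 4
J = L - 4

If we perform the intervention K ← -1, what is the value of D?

The intervention breaks the incoming arrows to K: K = -G - 2*L - 4 no longer applies, and K = -1.
L = -3 if G >= 3 else 5  [with G=4]  = -3
D = L*K  [with L=-3, K=-1]  = 3

3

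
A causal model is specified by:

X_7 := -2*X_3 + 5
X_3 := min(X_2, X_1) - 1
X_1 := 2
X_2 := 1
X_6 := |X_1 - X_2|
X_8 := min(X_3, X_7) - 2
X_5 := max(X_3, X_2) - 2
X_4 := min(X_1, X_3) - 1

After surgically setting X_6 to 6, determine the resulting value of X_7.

Intervening sets X_6 = 6 and removes its equation (X_6 := |X_1 - X_2|).
No directed path runs from X_6 to X_7, so X_7 keeps its natural value.
X_3 = min(X_2, X_1) - 1  [with X_2=1, X_1=2]  = 0
X_7 = -2*X_3 + 5  [with X_3=0]  = 5

5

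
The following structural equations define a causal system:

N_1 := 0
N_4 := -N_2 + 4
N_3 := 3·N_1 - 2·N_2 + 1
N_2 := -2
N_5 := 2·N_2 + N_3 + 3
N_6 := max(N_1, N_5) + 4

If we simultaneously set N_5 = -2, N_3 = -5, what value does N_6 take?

4

The joint intervention fixes N_5 = -2, N_3 = -5, removing each variable's own equation.
N_6 = max(N_1, N_5) + 4  [with N_1=0, N_5=-2]  = 4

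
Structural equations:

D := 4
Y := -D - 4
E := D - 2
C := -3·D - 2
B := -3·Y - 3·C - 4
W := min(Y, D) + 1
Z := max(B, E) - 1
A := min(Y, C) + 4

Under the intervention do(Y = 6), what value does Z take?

Under do(Y=6), the mechanism Y := -D - 4 is discarded; Y is fixed at 6.
E = D - 2  [with D=4]  = 2
C = -3·D - 2  [with D=4]  = -14
B = -3·Y - 3·C - 4  [with Y=6, C=-14]  = 20
Z = max(B, E) - 1  [with B=20, E=2]  = 19

19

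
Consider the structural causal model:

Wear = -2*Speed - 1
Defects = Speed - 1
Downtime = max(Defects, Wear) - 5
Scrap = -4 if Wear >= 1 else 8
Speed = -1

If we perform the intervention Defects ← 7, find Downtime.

do(Defects=7) replaces the equation Defects = Speed - 1 with the constant Defects = 7.
Wear = -2*Speed - 1  [with Speed=-1]  = 1
Downtime = max(Defects, Wear) - 5  [with Defects=7, Wear=1]  = 2

2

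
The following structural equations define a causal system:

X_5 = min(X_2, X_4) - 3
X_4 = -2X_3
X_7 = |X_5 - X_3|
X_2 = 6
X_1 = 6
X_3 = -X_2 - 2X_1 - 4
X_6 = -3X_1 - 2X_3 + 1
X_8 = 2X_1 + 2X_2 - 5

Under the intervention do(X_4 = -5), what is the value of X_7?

14

The intervention breaks the incoming arrows to X_4: X_4 = -2X_3 no longer applies, and X_4 = -5.
X_3 = -X_2 - 2X_1 - 4  [with X_2=6, X_1=6]  = -22
X_5 = min(X_2, X_4) - 3  [with X_2=6, X_4=-5]  = -8
X_7 = |X_5 - X_3|  [with X_5=-8, X_3=-22]  = 14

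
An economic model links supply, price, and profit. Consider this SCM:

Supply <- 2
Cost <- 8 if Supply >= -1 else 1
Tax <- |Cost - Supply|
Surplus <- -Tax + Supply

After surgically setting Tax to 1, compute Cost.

Under do(Tax=1), the mechanism Tax <- |Cost - Supply| is discarded; Tax is fixed at 1.
Since Cost is not a descendant of the intervened variable, it is unaffected.
Cost = 8 if Supply >= -1 else 1  [with Supply=2]  = 8

8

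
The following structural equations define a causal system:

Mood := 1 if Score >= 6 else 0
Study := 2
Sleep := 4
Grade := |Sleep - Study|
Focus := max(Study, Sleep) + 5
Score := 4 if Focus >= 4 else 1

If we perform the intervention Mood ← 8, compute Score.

4

The intervention breaks the incoming arrows to Mood: Mood := 1 if Score >= 6 else 0 no longer applies, and Mood = 8.
Since Score is not a descendant of the intervened variable, it is unaffected.
Focus = max(Study, Sleep) + 5  [with Study=2, Sleep=4]  = 9
Score = 4 if Focus >= 4 else 1  [with Focus=9]  = 4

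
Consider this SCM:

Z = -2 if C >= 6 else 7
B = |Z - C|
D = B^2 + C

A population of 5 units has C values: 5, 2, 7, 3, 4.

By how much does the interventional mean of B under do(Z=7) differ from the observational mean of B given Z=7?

-0.7

Every unit gets Z=7 under the intervention. B values become 2, 5, 0, 4, 3; E[B|do(Z=7)] = 2.8.
E[B|Z=7] averages over only the 4 units with Z=7 (C = 5, 2, 3, 4): B = 2, 5, 4, 3, mean 3.5.
Difference = 2.8 − 3.5 = -0.7.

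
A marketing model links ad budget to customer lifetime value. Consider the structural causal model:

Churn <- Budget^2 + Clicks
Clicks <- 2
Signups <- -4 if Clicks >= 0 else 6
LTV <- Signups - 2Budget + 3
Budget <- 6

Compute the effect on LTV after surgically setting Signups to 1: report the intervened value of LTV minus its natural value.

do(Signups=1) replaces the equation Signups <- -4 if Clicks >= 0 else 6 with the constant Signups = 1.
LTV = Signups - 2Budget + 3  [with Signups=1, Budget=6]  = -8
Without intervention: Signups = -4 if Clicks >= 0 else 6  [with Clicks=2]  = -4; LTV = Signups - 2Budget + 3  [with Signups=-4, Budget=6]  = -13.
Change = -8 − (-13) = 5.

5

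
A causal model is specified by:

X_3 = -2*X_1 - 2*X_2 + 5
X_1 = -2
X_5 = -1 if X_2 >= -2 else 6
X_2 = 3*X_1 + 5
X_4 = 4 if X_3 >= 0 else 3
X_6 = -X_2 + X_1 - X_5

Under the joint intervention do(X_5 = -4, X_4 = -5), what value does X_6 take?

3

Setting X_5 = -4, X_4 = -5 by intervention discards those variables' equations.
X_2 = 3*X_1 + 5  [with X_1=-2]  = -1
X_6 = -X_2 + X_1 - X_5  [with X_2=-1, X_1=-2, X_5=-4]  = 3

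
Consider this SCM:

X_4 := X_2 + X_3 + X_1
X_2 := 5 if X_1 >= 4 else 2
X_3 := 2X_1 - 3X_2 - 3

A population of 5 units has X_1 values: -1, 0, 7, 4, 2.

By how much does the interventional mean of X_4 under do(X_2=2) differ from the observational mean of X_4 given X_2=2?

do(X_2=2) breaks X_2's dependence on X_1. With X_2=2 fixed, X_4 across the units is -10, -7, 14, 5, -1, mean 0.2.
Conditioning on X_2=2 selects the 3 unit(s) with X_1 ∈ {-1, 0, 2}. Their X_4 values: -10, -7, -1. Mean = -6.
Difference = 0.2 − (-6) = 6.2.

6.2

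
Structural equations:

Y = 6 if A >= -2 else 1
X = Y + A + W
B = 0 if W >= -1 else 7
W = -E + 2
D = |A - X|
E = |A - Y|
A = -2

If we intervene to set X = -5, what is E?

8

do(X=-5) replaces the equation X = Y + A + W with the constant X = -5.
E is not downstream of the intervention, so its value is determined by the original equations.
Y = 6 if A >= -2 else 1  [with A=-2]  = 6
E = |A - Y|  [with A=-2, Y=6]  = 8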